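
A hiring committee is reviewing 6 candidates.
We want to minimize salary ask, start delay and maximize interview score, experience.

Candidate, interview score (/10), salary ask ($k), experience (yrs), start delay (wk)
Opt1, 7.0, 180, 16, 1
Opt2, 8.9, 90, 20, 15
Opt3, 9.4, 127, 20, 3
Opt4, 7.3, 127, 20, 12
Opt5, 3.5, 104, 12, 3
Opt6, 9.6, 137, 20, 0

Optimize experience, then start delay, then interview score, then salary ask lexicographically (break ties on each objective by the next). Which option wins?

Opt6

First maximize experience: best is 20, kept {Opt2, Opt3, Opt4, Opt6}.
Then minimize start delay: best is 0, kept {Opt6}.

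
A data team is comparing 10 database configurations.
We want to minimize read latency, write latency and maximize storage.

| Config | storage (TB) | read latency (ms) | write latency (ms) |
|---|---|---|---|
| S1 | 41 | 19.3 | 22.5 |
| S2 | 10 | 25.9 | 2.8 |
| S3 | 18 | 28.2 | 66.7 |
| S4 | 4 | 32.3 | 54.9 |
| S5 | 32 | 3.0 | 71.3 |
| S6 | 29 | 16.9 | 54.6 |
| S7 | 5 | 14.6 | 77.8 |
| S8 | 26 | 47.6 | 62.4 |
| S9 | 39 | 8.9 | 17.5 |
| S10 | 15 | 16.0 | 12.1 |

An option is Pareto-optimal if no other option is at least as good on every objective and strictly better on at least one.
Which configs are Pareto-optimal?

S1, S2, S5, S9, S10

S1: not dominated (best storage).
S2: not dominated (best write latency).
S3: dominated by S1 (storage 41≥18, read latency 19.3≤28.2, write latency 22.5≤66.7).
S4: dominated by S1 (storage 41≥4, read latency 19.3≤32.3, write latency 22.5≤54.9).
S5: not dominated (best read latency).
S6: dominated by S9 (storage 39≥29, read latency 8.9≤16.9, write latency 17.5≤54.6).
S7: dominated by S5 (storage 32≥5, read latency 3.0≤14.6, write latency 71.3≤77.8).
S8: dominated by S1 (storage 41≥26, read latency 19.3≤47.6, write latency 22.5≤62.4).
S9: not dominated.
S10: not dominated.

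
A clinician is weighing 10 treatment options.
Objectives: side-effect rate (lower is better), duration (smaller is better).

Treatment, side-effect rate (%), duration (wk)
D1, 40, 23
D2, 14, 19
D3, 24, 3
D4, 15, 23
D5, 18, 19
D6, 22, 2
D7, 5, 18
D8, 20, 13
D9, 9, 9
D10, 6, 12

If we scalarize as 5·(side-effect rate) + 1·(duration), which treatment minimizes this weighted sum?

D10

D1: 5·40 + 1·23 = 223
D2: 5·14 + 1·19 = 89
D3: 5·24 + 1·3 = 123
D4: 5·15 + 1·23 = 98
D5: 5·18 + 1·19 = 109
D6: 5·22 + 1·2 = 112
D7: 5·5 + 1·18 = 43
D8: 5·20 + 1·13 = 113
D9: 5·9 + 1·9 = 54
D10: 5·6 + 1·12 = 42
Lowest: D10 at 42.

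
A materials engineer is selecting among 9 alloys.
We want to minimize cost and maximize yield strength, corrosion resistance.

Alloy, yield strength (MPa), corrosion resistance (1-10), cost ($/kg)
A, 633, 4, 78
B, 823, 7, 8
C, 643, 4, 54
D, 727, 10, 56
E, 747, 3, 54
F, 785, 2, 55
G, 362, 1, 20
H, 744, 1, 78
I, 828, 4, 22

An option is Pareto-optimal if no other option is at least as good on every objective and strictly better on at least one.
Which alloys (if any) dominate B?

A: worse on yield strength (633 vs 823).
C: worse on yield strength (643 vs 823).
D: worse on yield strength (727 vs 823).
E: worse on yield strength (747 vs 823).
F: worse on yield strength (785 vs 823).
G: worse on yield strength (362 vs 823).
H: worse on yield strength (744 vs 823).
I: worse on corrosion resistance (4 vs 7).
No option dominates B.

none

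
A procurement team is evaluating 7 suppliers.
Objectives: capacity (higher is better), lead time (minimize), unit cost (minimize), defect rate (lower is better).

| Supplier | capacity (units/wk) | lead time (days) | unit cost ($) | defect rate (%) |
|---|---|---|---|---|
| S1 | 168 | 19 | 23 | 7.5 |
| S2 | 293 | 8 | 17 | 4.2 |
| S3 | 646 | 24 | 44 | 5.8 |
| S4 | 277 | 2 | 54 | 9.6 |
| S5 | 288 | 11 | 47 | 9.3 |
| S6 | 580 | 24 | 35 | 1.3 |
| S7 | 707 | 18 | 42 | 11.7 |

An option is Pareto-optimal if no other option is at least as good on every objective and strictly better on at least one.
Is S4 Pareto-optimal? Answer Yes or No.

Yes

S1: worse on capacity (168 vs 277).
S2: worse on lead time (8 vs 2).
S3: worse on lead time (24 vs 2).
S5: worse on lead time (11 vs 2).
S6: worse on lead time (24 vs 2).
S7: worse on lead time (18 vs 2).
No option is at least as good as S4 on every objective and strictly better on one.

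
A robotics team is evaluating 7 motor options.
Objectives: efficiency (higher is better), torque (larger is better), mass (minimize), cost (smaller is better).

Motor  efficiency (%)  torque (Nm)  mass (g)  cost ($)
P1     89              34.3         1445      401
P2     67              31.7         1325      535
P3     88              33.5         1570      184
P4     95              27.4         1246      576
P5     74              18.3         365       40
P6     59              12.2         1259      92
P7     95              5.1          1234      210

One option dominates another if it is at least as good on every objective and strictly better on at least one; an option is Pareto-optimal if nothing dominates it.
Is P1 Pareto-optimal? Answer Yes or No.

P2: worse on efficiency (67 vs 89).
P3: worse on efficiency (88 vs 89).
P4: worse on torque (27.4 vs 34.3).
P5: worse on efficiency (74 vs 89).
P6: worse on efficiency (59 vs 89).
P7: worse on torque (5.1 vs 34.3).
No option is at least as good as P1 on every objective and strictly better on one.

Yes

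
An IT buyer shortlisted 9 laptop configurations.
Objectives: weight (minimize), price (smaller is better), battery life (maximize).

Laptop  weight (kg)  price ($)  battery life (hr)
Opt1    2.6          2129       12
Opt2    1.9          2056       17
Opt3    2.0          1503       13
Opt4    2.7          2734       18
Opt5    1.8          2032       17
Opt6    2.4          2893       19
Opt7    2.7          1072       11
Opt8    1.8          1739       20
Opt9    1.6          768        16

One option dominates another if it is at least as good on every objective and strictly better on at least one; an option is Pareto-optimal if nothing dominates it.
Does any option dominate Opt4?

Yes

Opt8 vs Opt4: weight 1.8≤2.7, price 1739≤2734, battery life 20≥18 — Opt8 is at least as good on every objective and strictly better on at least one, so Opt8 dominates Opt4.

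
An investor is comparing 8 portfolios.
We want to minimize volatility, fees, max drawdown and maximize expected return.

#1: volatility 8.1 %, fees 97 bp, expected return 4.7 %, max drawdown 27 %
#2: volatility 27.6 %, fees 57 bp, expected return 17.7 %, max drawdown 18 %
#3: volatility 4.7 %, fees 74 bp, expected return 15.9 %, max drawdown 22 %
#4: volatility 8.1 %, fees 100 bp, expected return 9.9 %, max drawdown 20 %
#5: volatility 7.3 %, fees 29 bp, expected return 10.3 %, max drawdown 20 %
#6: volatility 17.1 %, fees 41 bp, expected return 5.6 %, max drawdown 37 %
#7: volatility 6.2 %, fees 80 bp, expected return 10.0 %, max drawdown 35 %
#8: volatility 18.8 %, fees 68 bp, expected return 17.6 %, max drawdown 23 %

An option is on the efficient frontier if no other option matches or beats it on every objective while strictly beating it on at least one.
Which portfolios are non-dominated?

#2, #3, #5, #8

#1: dominated by #3 (volatility 4.7≤8.1, fees 74≤97, expected return 15.9≥4.7, max drawdown 22≤27).
#2: not dominated (best expected return).
#3: not dominated (best volatility).
#4: dominated by #5 (volatility 7.3≤8.1, fees 29≤100, expected return 10.3≥9.9, max drawdown 20≤20).
#5: not dominated (best fees).
#6: dominated by #5 (volatility 7.3≤17.1, fees 29≤41, expected return 10.3≥5.6, max drawdown 20≤37).
#7: dominated by #3 (volatility 4.7≤6.2, fees 74≤80, expected return 15.9≥10.0, max drawdown 22≤35).
#8: not dominated.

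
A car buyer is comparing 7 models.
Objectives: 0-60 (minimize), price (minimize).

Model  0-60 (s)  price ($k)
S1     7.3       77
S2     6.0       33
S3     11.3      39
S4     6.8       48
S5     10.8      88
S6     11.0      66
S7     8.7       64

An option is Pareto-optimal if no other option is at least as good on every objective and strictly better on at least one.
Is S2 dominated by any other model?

S1: worse on 0-60 (7.3 vs 6.0).
S3: worse on 0-60 (11.3 vs 6.0).
S4: worse on 0-60 (6.8 vs 6.0).
S5: worse on 0-60 (10.8 vs 6.0).
S6: worse on 0-60 (11.0 vs 6.0).
S7: worse on 0-60 (8.7 vs 6.0).
No option is at least as good as S2 on every objective and strictly better on one.

No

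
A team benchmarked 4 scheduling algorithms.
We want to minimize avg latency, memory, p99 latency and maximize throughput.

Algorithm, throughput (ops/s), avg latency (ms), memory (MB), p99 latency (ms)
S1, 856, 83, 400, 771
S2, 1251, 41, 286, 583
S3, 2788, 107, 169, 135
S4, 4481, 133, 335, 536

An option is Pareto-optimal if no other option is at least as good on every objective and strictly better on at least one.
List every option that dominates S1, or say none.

S2

S2: throughput 1251≥856, avg latency 41≤83, memory 286≤400, p99 latency 583≤771 — dominates S1.
Others (S3, S4) are each worse than S1 on at least one objective.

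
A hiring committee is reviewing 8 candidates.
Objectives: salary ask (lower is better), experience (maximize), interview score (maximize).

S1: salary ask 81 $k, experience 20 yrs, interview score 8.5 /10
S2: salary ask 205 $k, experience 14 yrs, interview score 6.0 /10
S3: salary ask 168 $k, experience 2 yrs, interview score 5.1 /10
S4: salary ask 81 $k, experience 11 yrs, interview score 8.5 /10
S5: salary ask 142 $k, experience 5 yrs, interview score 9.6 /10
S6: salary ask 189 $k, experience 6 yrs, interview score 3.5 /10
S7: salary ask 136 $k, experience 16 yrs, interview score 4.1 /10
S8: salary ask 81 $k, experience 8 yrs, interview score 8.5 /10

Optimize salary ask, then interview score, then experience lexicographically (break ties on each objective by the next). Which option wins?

S1

First minimize salary ask: best is 81, kept {S1, S4, S8}.
Then maximize interview score: best is 8.5, kept {S1, S4, S8}.
Then maximize experience: best is 20, kept {S1}.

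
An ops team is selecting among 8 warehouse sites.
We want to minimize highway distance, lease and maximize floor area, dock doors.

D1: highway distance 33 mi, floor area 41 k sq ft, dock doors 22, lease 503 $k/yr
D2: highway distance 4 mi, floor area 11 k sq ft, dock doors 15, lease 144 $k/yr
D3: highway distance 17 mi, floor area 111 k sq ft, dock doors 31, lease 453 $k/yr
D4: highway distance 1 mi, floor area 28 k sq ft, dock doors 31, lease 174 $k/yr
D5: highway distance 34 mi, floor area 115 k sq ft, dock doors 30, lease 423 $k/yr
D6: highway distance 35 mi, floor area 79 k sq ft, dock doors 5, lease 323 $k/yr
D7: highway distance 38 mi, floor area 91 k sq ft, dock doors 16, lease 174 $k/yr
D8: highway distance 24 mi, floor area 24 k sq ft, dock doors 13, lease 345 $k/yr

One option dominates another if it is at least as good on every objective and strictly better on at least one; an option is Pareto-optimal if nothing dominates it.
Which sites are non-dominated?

D2, D3, D4, D5, D6, D7

D1: dominated by D3 (highway distance 17≤33, floor area 111≥41, dock doors 31≥22, lease 453≤503).
D2: not dominated (best lease).
D3: not dominated.
D4: not dominated (best highway distance).
D5: not dominated (best floor area).
D6: not dominated.
D7: not dominated.
D8: dominated by D4 (highway distance 1≤24, floor area 28≥24, dock doors 31≥13, lease 174≤345).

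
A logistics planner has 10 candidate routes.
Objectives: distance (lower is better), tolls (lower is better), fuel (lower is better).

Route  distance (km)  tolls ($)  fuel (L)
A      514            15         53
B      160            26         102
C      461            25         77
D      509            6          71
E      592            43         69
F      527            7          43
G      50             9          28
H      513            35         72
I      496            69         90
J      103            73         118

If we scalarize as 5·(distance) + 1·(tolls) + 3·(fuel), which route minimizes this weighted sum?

A: 5·514 + 1·15 + 3·53 = 2744
B: 5·160 + 1·26 + 3·102 = 1132
C: 5·461 + 1·25 + 3·77 = 2561
D: 5·509 + 1·6 + 3·71 = 2764
E: 5·592 + 1·43 + 3·69 = 3210
F: 5·527 + 1·7 + 3·43 = 2771
G: 5·50 + 1·9 + 3·28 = 343
H: 5·513 + 1·35 + 3·72 = 2816
I: 5·496 + 1·69 + 3·90 = 2819
J: 5·103 + 1·73 + 3·118 = 942
Lowest: G at 343.

G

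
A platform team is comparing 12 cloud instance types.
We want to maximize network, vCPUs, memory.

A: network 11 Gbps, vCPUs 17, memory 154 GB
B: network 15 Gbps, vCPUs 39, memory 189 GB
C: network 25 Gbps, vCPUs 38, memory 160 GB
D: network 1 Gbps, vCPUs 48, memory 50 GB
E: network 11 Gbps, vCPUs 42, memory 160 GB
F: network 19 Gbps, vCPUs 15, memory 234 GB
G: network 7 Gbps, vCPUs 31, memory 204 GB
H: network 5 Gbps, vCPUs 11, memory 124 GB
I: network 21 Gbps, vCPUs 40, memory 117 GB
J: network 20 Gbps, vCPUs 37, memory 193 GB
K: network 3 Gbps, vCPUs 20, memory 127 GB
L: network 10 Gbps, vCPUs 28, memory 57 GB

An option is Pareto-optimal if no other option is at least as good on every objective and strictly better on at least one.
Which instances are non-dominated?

A: dominated by B (network 15≥11, vCPUs 39≥17, memory 189≥154).
B: not dominated.
C: not dominated (best network).
D: not dominated (best vCPUs).
E: not dominated.
F: not dominated (best memory).
G: not dominated.
H: dominated by A (network 11≥5, vCPUs 17≥11, memory 154≥124).
I: not dominated.
J: not dominated.
K: dominated by B (network 15≥3, vCPUs 39≥20, memory 189≥127).
L: dominated by B (network 15≥10, vCPUs 39≥28, memory 189≥57).

B, C, D, E, F, G, I, J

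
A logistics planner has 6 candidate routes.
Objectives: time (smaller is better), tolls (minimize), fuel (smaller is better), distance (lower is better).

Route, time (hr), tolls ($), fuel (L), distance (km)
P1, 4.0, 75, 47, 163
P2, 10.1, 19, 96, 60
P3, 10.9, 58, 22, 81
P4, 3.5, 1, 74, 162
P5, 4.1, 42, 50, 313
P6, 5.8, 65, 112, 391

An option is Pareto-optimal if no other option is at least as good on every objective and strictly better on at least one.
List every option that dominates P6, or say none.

P4: time 3.5≤5.8, tolls 1≤65, fuel 74≤112, distance 162≤391 — dominates P6.
P5: time 4.1≤5.8, tolls 42≤65, fuel 50≤112, distance 313≤391 — dominates P6.
Others (P1, P2, P3) are each worse than P6 on at least one objective.

P4, P5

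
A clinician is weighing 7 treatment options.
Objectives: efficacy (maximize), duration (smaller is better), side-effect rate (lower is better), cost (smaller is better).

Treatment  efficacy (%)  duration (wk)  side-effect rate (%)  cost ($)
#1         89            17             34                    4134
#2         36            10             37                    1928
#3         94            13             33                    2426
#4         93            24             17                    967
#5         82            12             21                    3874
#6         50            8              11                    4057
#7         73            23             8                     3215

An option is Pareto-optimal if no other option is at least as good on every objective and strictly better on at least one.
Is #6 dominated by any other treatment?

No

#1: worse on duration (17 vs 8).
#2: worse on efficacy (36 vs 50).
#3: worse on duration (13 vs 8).
#4: worse on duration (24 vs 8).
#5: worse on duration (12 vs 8).
#7: worse on duration (23 vs 8).
No option is at least as good as #6 on every objective and strictly better on one.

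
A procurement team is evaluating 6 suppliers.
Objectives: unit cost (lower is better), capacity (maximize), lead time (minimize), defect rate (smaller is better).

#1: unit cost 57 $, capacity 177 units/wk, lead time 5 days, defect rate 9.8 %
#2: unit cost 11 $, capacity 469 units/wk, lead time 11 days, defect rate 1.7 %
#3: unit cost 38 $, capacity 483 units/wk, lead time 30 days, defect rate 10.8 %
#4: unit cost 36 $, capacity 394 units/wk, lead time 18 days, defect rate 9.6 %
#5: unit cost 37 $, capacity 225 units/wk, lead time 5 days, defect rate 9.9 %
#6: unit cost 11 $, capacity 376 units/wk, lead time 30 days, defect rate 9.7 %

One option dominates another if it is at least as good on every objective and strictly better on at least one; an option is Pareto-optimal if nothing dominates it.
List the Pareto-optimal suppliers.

#1: not dominated.
#2: not dominated (best defect rate).
#3: not dominated (best capacity).
#4: dominated by #2 (unit cost 11≤36, capacity 469≥394, lead time 11≤18, defect rate 1.7≤9.6).
#5: not dominated.
#6: dominated by #2 (unit cost 11≤11, capacity 469≥376, lead time 11≤30, defect rate 1.7≤9.7).

#1, #2, #3, #5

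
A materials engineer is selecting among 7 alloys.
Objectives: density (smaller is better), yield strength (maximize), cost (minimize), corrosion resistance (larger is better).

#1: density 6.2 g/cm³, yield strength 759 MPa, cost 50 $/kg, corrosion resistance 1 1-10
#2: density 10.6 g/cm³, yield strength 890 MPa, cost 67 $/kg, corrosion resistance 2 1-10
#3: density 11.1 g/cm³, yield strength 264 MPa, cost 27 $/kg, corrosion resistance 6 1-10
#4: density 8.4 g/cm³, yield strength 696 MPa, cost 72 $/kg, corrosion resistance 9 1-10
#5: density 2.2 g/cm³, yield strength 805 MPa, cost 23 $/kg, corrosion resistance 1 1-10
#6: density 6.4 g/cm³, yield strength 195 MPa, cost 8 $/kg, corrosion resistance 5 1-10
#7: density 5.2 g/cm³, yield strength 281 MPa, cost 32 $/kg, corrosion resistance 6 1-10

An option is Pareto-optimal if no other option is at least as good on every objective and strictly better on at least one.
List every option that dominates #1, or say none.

#5: density 2.2≤6.2, yield strength 805≥759, cost 23≤50, corrosion resistance 1≥1 — dominates #1.
Others (#2, #3, #4, #6, #7) are each worse than #1 on at least one objective.

#5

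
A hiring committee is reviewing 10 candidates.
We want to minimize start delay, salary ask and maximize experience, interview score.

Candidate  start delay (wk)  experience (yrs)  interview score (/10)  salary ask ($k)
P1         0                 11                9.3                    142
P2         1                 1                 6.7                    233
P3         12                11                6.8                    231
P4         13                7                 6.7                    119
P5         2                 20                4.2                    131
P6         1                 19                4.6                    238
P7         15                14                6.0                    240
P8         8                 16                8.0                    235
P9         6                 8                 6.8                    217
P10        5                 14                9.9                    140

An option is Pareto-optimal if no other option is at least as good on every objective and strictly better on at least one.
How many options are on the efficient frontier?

6

P1: not dominated (best start delay).
P2: dominated by P1 (start delay 0≤1, experience 11≥1, interview score 9.3≥6.7, salary ask 142≤233).
P3: dominated by P1 (start delay 0≤12, experience 11≥11, interview score 9.3≥6.8, salary ask 142≤231).
P4: not dominated (best salary ask).
P5: not dominated (best experience).
P6: not dominated.
P7: dominated by P8 (start delay 8≤15, experience 16≥14, interview score 8.0≥6.0, salary ask 235≤240).
P8: not dominated.
P9: dominated by P1 (start delay 0≤6, experience 11≥8, interview score 9.3≥6.8, salary ask 142≤217).
P10: not dominated (best interview score).
Pareto-optimal: P1, P4, P5, P6, P8, P10 → 6.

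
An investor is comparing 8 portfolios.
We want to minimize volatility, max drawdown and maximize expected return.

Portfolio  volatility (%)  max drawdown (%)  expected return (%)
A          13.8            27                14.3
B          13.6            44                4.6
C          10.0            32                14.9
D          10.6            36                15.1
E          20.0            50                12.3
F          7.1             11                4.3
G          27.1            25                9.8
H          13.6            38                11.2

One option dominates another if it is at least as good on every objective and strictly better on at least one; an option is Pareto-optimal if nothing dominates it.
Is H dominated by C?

Yes

C vs H: volatility 10.0≤13.6, max drawdown 32≤38, expected return 14.9≥11.2 — C is at least as good on every objective with at least one strict improvement.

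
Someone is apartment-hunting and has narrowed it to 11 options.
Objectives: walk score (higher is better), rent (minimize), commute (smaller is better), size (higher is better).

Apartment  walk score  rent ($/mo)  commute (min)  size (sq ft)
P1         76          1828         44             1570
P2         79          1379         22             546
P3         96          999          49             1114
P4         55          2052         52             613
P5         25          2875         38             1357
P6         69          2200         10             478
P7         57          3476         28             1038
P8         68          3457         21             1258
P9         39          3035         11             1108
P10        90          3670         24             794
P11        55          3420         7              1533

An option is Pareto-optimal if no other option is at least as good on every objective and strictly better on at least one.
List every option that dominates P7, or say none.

P8

P8: walk score 68≥57, rent 3457≤3476, commute 21≤28, size 1258≥1038 — dominates P7.
Others (P1, P2, P3, P4, P5, P6, P9, P10, P11) are each worse than P7 on at least one objective.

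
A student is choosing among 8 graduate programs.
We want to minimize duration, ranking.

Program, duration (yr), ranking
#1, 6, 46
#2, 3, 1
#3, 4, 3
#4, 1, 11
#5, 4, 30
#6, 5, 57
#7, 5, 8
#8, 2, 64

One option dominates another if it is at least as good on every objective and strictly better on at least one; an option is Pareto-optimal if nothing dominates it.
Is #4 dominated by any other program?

No

#1: worse on duration (6 vs 1).
#2: worse on duration (3 vs 1).
#3: worse on duration (4 vs 1).
#5: worse on duration (4 vs 1).
#6: worse on duration (5 vs 1).
#7: worse on duration (5 vs 1).
#8: worse on duration (2 vs 1).
No option is at least as good as #4 on every objective and strictly better on one.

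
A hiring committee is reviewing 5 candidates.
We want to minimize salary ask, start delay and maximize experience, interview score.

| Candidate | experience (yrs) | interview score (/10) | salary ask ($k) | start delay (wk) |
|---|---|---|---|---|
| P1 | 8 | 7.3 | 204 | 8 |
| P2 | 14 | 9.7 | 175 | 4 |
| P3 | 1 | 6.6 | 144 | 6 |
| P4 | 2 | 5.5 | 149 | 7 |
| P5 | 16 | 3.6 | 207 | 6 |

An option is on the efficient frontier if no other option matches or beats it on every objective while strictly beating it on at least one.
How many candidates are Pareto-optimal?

4

P1: dominated by P2 (experience 14≥8, interview score 9.7≥7.3, salary ask 175≤204, start delay 4≤8).
P2: not dominated (best interview score).
P3: not dominated (best salary ask).
P4: not dominated.
P5: not dominated (best experience).
Pareto-optimal: P2, P3, P4, P5 → 4.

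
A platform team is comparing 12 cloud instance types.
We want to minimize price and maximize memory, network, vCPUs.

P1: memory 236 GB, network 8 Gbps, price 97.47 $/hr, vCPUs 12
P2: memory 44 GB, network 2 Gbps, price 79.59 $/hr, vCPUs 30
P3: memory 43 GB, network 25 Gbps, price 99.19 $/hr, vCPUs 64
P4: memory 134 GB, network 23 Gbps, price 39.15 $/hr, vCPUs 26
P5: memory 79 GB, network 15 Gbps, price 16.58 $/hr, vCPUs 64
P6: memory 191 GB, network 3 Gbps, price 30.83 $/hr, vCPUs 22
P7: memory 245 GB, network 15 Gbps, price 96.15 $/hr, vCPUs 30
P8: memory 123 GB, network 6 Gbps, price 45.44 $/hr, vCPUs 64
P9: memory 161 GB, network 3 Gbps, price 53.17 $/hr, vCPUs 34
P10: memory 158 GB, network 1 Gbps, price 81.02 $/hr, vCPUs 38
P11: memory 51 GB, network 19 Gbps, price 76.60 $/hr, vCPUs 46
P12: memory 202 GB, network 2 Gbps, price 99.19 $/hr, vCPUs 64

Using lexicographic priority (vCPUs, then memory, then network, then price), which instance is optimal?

P12

First maximize vCPUs: best is 64, kept {P3, P5, P8, P12}.
Then maximize memory: best is 202, kept {P12}.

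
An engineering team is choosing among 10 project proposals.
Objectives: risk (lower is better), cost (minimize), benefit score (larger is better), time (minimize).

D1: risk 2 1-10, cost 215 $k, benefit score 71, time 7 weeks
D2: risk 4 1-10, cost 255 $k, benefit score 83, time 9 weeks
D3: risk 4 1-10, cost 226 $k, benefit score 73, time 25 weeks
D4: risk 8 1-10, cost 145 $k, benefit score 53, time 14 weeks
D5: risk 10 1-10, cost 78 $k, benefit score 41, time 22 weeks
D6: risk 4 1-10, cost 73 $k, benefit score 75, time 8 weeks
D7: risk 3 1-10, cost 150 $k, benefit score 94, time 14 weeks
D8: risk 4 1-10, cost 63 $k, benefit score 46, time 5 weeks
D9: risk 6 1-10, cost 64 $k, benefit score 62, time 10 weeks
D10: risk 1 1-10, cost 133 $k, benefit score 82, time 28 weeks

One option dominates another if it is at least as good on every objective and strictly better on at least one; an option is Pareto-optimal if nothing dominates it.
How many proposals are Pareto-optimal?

7

D1: not dominated.
D2: not dominated.
D3: dominated by D6 (risk 4≤4, cost 73≤226, benefit score 75≥73, time 8≤25).
D4: dominated by D6 (risk 4≤8, cost 73≤145, benefit score 75≥53, time 8≤14).
D5: dominated by D6 (risk 4≤10, cost 73≤78, benefit score 75≥41, time 8≤22).
D6: not dominated.
D7: not dominated (best benefit score).
D8: not dominated (best cost).
D9: not dominated.
D10: not dominated (best risk).
Pareto-optimal: D1, D2, D6, D7, D8, D9, D10 → 7.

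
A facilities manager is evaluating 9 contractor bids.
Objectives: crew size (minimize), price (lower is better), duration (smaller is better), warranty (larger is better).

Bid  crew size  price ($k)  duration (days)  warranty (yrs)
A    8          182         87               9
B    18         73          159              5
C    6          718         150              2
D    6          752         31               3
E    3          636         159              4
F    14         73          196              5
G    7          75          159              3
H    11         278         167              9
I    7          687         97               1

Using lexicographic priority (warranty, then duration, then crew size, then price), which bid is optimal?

First maximize warranty: best is 9, kept {A, H}.
Then minimize duration: best is 87, kept {A}.

A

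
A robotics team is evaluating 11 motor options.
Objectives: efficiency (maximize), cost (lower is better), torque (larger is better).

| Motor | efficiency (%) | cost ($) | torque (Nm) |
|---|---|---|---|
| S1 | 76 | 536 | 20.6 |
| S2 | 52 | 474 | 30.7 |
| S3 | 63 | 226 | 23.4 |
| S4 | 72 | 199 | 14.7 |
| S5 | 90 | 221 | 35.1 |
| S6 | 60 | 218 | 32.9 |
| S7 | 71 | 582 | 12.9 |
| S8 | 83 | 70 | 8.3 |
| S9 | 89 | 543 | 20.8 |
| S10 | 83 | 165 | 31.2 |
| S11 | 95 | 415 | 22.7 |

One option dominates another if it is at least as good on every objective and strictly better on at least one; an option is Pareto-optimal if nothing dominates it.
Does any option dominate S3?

S5 vs S3: efficiency 90≥63, cost 221≤226, torque 35.1≥23.4 — S5 is at least as good on every objective and strictly better on at least one, so S5 dominates S3.

Yes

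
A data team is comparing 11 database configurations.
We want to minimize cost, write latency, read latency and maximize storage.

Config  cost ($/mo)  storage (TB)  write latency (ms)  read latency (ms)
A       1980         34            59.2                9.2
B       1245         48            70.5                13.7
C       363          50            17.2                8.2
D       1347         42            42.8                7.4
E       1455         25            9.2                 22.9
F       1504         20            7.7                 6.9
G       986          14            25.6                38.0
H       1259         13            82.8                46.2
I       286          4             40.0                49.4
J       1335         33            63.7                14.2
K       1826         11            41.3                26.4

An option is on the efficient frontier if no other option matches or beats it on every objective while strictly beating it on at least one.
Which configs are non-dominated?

C, D, E, F, I

A: dominated by C (cost 363≤1980, storage 50≥34, write latency 17.2≤59.2, read latency 8.2≤9.2).
B: dominated by C (cost 363≤1245, storage 50≥48, write latency 17.2≤70.5, read latency 8.2≤13.7).
C: not dominated (best storage).
D: not dominated.
E: not dominated.
F: not dominated (best write latency).
G: dominated by C (cost 363≤986, storage 50≥14, write latency 17.2≤25.6, read latency 8.2≤38.0).
H: dominated by B (cost 1245≤1259, storage 48≥13, write latency 70.5≤82.8, read latency 13.7≤46.2).
I: not dominated (best cost).
J: dominated by C (cost 363≤1335, storage 50≥33, write latency 17.2≤63.7, read latency 8.2≤14.2).
K: dominated by C (cost 363≤1826, storage 50≥11, write latency 17.2≤41.3, read latency 8.2≤26.4).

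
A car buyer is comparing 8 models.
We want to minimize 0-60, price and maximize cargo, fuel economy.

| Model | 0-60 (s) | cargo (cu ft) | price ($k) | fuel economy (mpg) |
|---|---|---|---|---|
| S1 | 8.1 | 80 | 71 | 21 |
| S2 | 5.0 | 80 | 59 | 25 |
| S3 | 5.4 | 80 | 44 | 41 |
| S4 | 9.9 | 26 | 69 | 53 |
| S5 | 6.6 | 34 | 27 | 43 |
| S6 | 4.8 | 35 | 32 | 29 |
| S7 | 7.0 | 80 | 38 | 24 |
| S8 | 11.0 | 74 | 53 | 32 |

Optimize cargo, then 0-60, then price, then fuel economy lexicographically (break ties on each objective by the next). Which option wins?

S2

First maximize cargo: best is 80, kept {S1, S2, S3, S7}.
Then minimize 0-60: best is 5.0, kept {S2}.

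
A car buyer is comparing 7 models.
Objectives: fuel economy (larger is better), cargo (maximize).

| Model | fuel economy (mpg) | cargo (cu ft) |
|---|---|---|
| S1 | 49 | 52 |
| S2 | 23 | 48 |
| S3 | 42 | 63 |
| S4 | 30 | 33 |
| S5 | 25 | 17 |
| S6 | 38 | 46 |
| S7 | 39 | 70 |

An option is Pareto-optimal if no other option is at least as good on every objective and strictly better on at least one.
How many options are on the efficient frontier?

S1: not dominated (best fuel economy).
S2: dominated by S1 (fuel economy 49≥23, cargo 52≥48).
S3: not dominated.
S4: dominated by S1 (fuel economy 49≥30, cargo 52≥33).
S5: dominated by S1 (fuel economy 49≥25, cargo 52≥17).
S6: dominated by S1 (fuel economy 49≥38, cargo 52≥46).
S7: not dominated (best cargo).
Pareto-optimal: S1, S3, S7 → 3.

3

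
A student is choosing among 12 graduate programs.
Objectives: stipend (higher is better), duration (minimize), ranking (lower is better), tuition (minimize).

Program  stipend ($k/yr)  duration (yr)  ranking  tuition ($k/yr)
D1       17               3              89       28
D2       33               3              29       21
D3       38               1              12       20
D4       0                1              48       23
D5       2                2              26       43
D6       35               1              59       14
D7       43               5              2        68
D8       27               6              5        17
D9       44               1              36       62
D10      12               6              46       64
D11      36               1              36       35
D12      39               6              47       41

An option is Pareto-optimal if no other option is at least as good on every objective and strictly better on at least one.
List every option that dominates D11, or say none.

D3

D3: stipend 38≥36, duration 1≤1, ranking 12≤36, tuition 20≤35 — dominates D11.
Others (D1, D2, D4, D5, D6, D7, D8, D9, D10, D12) are each worse than D11 on at least one objective.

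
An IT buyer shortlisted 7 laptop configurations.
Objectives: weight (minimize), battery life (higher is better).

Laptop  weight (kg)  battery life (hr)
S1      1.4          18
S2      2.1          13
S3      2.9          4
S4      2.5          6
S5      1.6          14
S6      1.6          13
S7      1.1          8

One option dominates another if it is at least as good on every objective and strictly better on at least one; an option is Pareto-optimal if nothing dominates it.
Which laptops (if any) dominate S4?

S1, S2, S5, S6, S7

S1: weight 1.4≤2.5, battery life 18≥6 — dominates S4.
S2: weight 2.1≤2.5, battery life 13≥6 — dominates S4.
S5: weight 1.6≤2.5, battery life 14≥6 — dominates S4.
S6: weight 1.6≤2.5, battery life 13≥6 — dominates S4.
S7: weight 1.1≤2.5, battery life 8≥6 — dominates S4.
Others (S3) are each worse than S4 on at least one objective.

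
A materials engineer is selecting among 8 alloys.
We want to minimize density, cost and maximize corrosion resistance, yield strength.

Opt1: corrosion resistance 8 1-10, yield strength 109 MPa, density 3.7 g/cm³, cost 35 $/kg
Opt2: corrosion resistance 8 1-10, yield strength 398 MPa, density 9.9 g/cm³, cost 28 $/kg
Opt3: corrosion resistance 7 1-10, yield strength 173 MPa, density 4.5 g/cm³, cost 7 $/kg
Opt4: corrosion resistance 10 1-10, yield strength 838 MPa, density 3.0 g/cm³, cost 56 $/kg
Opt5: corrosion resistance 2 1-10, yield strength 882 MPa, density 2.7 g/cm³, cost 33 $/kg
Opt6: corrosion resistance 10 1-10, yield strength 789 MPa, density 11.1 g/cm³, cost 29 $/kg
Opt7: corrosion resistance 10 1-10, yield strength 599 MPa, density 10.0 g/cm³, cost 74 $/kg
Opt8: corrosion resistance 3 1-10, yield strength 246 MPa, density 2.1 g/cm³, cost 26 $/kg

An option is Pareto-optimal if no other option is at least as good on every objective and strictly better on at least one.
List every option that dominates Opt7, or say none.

Opt4: corrosion resistance 10≥10, yield strength 838≥599, density 3.0≤10.0, cost 56≤74 — dominates Opt7.
Others (Opt1, Opt2, Opt3, Opt5, Opt6, Opt8) are each worse than Opt7 on at least one objective.

Opt4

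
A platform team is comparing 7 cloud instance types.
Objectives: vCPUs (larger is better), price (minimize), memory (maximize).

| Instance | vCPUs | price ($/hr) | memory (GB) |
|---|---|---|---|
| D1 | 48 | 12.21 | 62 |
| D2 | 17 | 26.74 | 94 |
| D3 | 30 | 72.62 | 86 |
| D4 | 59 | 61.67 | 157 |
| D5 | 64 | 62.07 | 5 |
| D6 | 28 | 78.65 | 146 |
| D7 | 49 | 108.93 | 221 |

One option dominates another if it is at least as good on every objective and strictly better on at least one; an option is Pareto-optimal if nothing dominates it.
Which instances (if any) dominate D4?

none

D1: worse on vCPUs (48 vs 59).
D2: worse on vCPUs (17 vs 59).
D3: worse on vCPUs (30 vs 59).
D5: worse on price (62.07 vs 61.67).
D6: worse on vCPUs (28 vs 59).
D7: worse on vCPUs (49 vs 59).
No option dominates D4.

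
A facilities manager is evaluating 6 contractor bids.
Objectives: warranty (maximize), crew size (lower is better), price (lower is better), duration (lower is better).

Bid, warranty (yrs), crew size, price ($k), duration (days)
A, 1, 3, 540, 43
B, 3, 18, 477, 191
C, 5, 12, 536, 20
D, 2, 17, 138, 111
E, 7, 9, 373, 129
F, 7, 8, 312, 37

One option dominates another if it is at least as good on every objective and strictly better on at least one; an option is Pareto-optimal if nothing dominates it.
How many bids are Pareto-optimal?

4

A: not dominated (best crew size).
B: dominated by E (warranty 7≥3, crew size 9≤18, price 373≤477, duration 129≤191).
C: not dominated (best duration).
D: not dominated (best price).
E: dominated by F (warranty 7≥7, crew size 8≤9, price 312≤373, duration 37≤129).
F: not dominated.
Pareto-optimal: A, C, D, F → 4.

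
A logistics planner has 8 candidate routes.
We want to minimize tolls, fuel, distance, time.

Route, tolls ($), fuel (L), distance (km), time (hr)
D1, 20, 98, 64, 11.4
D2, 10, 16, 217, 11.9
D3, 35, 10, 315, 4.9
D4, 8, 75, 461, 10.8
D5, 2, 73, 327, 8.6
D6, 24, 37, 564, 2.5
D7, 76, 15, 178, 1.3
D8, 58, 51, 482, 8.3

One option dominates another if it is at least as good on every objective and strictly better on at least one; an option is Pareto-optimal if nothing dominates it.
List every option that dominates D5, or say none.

none

D1: worse on tolls (20 vs 2).
D2: worse on tolls (10 vs 2).
D3: worse on tolls (35 vs 2).
D4: worse on tolls (8 vs 2).
D6: worse on tolls (24 vs 2).
D7: worse on tolls (76 vs 2).
D8: worse on tolls (58 vs 2).
No option dominates D5.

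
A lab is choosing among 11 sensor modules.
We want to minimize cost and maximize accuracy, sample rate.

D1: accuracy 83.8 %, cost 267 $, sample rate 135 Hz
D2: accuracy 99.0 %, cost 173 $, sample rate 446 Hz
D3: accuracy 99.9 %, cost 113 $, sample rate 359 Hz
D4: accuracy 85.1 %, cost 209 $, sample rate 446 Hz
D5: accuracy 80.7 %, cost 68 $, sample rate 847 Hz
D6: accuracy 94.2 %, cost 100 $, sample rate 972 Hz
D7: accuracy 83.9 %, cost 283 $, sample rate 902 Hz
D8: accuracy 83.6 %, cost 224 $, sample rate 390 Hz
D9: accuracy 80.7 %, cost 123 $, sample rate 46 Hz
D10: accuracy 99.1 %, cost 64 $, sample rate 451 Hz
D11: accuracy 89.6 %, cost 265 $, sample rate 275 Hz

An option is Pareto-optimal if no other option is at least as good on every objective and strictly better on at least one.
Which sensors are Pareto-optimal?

D1: dominated by D2 (accuracy 99.0≥83.8, cost 173≤267, sample rate 446≥135).
D2: dominated by D10 (accuracy 99.1≥99.0, cost 64≤173, sample rate 451≥446).
D3: not dominated (best accuracy).
D4: dominated by D2 (accuracy 99.0≥85.1, cost 173≤209, sample rate 446≥446).
D5: not dominated.
D6: not dominated (best sample rate).
D7: dominated by D6 (accuracy 94.2≥83.9, cost 100≤283, sample rate 972≥902).
D8: dominated by D2 (accuracy 99.0≥83.6, cost 173≤224, sample rate 446≥390).
D9: dominated by D3 (accuracy 99.9≥80.7, cost 113≤123, sample rate 359≥46).
D10: not dominated (best cost).
D11: dominated by D2 (accuracy 99.0≥89.6, cost 173≤265, sample rate 446≥275).

D3, D5, D6, D10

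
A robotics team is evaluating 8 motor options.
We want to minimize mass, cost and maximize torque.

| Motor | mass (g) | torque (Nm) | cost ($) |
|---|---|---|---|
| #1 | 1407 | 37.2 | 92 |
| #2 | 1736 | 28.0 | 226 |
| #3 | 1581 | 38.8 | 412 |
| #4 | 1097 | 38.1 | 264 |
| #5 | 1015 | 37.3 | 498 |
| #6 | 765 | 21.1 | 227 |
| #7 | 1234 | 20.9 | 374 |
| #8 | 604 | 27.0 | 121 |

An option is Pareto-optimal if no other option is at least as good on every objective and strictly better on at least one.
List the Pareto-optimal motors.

#1: not dominated (best cost).
#2: dominated by #1 (mass 1407≤1736, torque 37.2≥28.0, cost 92≤226).
#3: not dominated (best torque).
#4: not dominated.
#5: not dominated.
#6: dominated by #8 (mass 604≤765, torque 27.0≥21.1, cost 121≤227).
#7: dominated by #4 (mass 1097≤1234, torque 38.1≥20.9, cost 264≤374).
#8: not dominated (best mass).

#1, #3, #4, #5, #8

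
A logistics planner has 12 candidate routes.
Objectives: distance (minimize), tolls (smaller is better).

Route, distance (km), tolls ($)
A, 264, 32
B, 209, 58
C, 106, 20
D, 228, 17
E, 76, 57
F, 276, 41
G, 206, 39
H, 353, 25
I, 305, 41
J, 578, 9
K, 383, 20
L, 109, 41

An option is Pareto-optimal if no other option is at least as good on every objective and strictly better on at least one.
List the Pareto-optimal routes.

A: dominated by C (distance 106≤264, tolls 20≤32).
B: dominated by C (distance 106≤209, tolls 20≤58).
C: not dominated.
D: not dominated.
E: not dominated (best distance).
F: dominated by A (distance 264≤276, tolls 32≤41).
G: dominated by C (distance 106≤206, tolls 20≤39).
H: dominated by C (distance 106≤353, tolls 20≤25).
I: dominated by A (distance 264≤305, tolls 32≤41).
J: not dominated (best tolls).
K: dominated by C (distance 106≤383, tolls 20≤20).
L: dominated by C (distance 106≤109, tolls 20≤41).

C, D, E, J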